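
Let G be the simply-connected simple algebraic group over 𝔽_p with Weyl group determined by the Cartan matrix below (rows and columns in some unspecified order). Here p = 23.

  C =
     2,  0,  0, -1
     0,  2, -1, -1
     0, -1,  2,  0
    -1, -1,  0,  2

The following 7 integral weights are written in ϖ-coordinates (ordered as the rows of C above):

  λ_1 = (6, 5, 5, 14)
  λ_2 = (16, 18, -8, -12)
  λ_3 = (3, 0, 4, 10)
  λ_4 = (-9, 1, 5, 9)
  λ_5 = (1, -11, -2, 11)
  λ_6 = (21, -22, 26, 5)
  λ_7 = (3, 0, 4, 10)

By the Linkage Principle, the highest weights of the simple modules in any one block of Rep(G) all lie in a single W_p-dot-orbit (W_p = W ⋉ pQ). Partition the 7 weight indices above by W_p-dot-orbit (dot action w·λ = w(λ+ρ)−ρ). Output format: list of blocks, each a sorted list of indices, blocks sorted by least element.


Root system A_4: the 4×4 matrix C matches after relabeling.

Ā_23 reps of the 7 weights (A_4, coords as presented):

  λ_1 → (4, 1, 5, 11) · λ_2 → (4, 1, 5, 11) · λ_3 → (4, 1, 5, 11) · λ_4 → (8, 2, 6, 2) · λ_5 → (2, 1, 10, 1) · λ_6 → (4, 1, 5, 11) · λ_7 → (4, 1, 5, 11)

Grouping the 7 weights by Ā_23-representative: 3 linkage classes.

[[1, 2, 3, 6, 7], [4], [5]]


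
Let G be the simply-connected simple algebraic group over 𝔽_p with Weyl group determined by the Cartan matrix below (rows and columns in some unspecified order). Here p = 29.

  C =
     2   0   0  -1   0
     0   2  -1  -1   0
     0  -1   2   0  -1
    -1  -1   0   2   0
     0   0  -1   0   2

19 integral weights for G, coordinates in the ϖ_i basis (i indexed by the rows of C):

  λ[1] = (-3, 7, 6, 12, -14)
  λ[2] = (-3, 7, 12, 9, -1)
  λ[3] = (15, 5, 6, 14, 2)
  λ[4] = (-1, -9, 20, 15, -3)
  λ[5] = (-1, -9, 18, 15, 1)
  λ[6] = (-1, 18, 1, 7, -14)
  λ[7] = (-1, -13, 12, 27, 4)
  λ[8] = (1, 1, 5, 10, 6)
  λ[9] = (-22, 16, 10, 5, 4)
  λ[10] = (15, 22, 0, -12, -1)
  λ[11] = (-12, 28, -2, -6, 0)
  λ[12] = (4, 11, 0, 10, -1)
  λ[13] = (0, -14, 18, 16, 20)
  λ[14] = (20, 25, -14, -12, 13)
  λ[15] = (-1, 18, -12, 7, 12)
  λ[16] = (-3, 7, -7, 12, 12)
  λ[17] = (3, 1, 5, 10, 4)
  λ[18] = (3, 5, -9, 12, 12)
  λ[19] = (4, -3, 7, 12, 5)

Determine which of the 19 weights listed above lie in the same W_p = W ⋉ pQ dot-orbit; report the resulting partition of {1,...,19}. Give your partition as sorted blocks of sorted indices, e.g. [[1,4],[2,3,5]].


Type A_5, rank 5, |W|=720; reorder rows/cols to standard.

Alcove-folded reps (p=29, 19 weights, presented ϖ-order):

  [1] (2, 2, 6, 11, 7)
  [2] (0, 8, 11, 8, 2)
  [3] (2, 2, 6, 11, 7)
  [4] (0, 8, 11, 8, 2)
  [5] (0, 8, 11, 8, 2)
  [6] (0, 8, 11, 8, 2)
  [7] (5, 12, 1, 11, 0)
  [8] (2, 2, 6, 11, 7)
  [9] (4, 2, 6, 11, 5)
  [10] (5, 12, 1, 11, 0)
  [11] (5, 12, 1, 11, 0)
  [12] (5, 12, 1, 11, 0)
  [13] (4, 2, 6, 11, 5)
  [14] (2, 2, 6, 11, 7)
  [15] (0, 8, 11, 8, 2)
  [16] (2, 2, 6, 11, 7)
  [17] (4, 2, 6, 11, 5)
  [18] (4, 2, 6, 11, 5)
  [19] (4, 2, 6, 11, 5)

Linkage partition of the 19 weights (4 classes, p=29):

[[1, 3, 8, 14, 16], [2, 4, 5, 6, 15], [7, 10, 11, 12], [9, 13, 17, 18, 19]]


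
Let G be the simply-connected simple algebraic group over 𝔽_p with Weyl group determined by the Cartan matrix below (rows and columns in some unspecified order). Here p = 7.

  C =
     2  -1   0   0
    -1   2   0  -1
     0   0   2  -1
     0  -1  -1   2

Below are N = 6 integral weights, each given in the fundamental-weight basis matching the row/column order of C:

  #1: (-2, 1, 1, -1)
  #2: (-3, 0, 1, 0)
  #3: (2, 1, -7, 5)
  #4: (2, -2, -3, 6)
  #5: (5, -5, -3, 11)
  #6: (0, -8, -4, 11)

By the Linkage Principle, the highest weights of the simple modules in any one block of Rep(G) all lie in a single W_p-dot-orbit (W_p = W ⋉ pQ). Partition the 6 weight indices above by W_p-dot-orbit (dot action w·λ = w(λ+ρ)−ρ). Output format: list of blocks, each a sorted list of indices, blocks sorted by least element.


Type A_4, rank 4, |W|=120; reorder rows/cols to standard.

Each λ_j+ρ reduced to Ā_7; 4-tuples below use C's row order:

    1: (1, 1, 2, 0)
    2: (1, 1, 2, 0)
    3: (1, 1, 2, 0)
    4: (0, 1, 0, 4)
    5: (1, 1, 2, 0)
    6: (1, 1, 2, 0)

Linkage partition of the 6 weights (2 classes, p=7):

[[1, 2, 3, 5, 6], [4]]


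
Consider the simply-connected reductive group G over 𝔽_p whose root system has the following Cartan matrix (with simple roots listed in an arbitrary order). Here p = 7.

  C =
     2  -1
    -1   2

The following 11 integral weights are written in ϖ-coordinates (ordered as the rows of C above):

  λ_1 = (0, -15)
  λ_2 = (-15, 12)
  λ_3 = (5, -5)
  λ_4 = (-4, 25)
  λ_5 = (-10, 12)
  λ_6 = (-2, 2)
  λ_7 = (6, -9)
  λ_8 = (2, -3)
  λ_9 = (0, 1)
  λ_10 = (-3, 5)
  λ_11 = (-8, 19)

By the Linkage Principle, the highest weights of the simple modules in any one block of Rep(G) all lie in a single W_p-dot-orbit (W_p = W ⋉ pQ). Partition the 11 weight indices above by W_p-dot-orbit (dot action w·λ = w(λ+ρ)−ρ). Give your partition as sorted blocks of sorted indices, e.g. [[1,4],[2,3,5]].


A_2 Cartan matrix, 2 simple roots permuted; ρ=(1,1).

λ_j+ρ reflected into Ā_7 (⟨·,θ^∨⟩≤7); 2-tuples as given:

  λ_1+ρ ↦ (0, 6);  λ_2+ρ ↦ (0, 6);  λ_3+ρ ↦ (2, 4);  λ_4+ρ ↦ (3, 2);  λ_5+ρ ↦ (1, 2);  λ_6+ρ ↦ (1, 2);  λ_7+ρ ↦ (0, 6);  λ_8+ρ ↦ (1, 2);  λ_9+ρ ↦ (1, 2);  λ_10+ρ ↦ (2, 4);  λ_11+ρ ↦ (0, 6)

4 distinct reps among the 11 weights ⇒ 4 W_7-linkage classes:

[[1, 2, 7, 11], [3, 10], [4], [5, 6, 8, 9]]


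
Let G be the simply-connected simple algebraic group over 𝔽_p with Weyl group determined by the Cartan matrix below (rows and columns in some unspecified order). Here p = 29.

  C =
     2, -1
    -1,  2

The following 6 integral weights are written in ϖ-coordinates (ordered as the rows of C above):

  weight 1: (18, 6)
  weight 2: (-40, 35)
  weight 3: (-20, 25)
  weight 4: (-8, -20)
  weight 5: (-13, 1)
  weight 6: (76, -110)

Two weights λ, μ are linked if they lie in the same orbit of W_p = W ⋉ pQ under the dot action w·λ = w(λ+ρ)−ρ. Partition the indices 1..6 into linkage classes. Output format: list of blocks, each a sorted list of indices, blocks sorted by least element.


Dynkin diagram of C (from the 2 off-diagonal −1 entries): A_2.

W_29-reps of the 6 weights in Ā_29 (same 2-coord order as C):

  1: (19, 7);  2: (19, 7);  3: (19, 7);  4: (19, 7);  5: (2, 10);  6: (19, 7)

Linkage partition of the 6 weights (2 classes, p=29):

[[1, 2, 3, 4, 6], [5]]


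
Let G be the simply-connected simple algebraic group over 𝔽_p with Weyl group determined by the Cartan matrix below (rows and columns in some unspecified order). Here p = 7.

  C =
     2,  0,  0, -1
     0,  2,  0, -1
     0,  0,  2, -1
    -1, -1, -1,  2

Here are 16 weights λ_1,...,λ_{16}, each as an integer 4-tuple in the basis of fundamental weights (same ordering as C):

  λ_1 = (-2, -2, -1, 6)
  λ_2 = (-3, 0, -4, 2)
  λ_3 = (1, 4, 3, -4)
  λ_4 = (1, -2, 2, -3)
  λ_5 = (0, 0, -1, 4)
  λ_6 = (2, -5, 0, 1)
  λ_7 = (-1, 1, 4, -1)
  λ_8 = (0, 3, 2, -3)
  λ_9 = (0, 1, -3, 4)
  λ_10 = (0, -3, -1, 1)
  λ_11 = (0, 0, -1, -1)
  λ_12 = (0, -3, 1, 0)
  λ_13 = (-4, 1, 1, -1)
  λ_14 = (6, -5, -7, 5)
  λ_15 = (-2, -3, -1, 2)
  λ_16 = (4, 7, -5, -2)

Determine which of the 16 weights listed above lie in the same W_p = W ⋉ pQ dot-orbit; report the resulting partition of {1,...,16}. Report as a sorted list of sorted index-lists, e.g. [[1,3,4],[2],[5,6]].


Cartan matrix: type D_4 (|W|=192); un-permuting the 4 rows.

Each λ_j+ρ reduced to Ā_7; 4-tuples below use C's row order:

  1: (1, 1, 0, 0)
  2: (0, 1, 1, 1)
  3: (1, 2, 1, 1)
  4: (1, 2, 0, 0)
  5: (1, 1, 0, 0)
  6: (1, 2, 1, 1)
  7: (0, 2, 5, 0)
  8: (1, 2, 1, 1)
  9: (0, 1, 1, 1)
  10: (1, 2, 0, 0)
  11: (1, 1, 0, 0)
  12: (0, 1, 1, 1)
  13: (0, 1, 1, 1)
  14: (1, 2, 0, 0)
  15: (1, 2, 0, 0)
  16: (1, 2, 0, 0)

Partition of {1..16} into 5 W_7-dot-orbits:

[[1, 5, 11], [2, 9, 12, 13], [3, 6, 8], [4, 10, 14, 15, 16], [7]]


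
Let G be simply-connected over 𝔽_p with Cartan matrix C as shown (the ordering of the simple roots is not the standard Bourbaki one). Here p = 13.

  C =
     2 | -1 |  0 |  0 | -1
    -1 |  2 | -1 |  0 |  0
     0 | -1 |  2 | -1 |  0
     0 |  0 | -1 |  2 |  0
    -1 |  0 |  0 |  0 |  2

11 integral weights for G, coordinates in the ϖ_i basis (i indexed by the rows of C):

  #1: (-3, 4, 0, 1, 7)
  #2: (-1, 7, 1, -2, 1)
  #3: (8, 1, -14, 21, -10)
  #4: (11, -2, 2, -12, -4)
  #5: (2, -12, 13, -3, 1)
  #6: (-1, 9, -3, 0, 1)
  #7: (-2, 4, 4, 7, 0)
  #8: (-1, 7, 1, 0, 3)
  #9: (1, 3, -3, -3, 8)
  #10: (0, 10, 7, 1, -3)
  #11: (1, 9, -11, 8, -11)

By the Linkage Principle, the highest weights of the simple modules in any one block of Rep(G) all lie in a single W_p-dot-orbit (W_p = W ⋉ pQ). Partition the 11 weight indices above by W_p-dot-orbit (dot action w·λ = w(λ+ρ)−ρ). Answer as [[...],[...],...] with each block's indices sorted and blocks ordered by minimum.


A_5 Cartan matrix, 5 simple roots permuted; ρ=(1,1,1,1,1).

W_13-reps of the 11 weights in Ā_13 (same 5-coord order as C):

    λ_1+ρ ↦ (2, 3, 1, 1, 5)
    λ_2+ρ ↦ (0, 8, 1, 1, 2)
    λ_3+ρ ↦ (2, 0, 2, 0, 7)
    λ_4+ρ ↦ (0, 8, 1, 1, 2)
    λ_5+ρ ↦ (2, 3, 1, 1, 5)
    λ_6+ρ ↦ (0, 8, 1, 1, 2)
    λ_7+ρ ↦ (4, 0, 5, 3, 1)
    λ_8+ρ ↦ (0, 8, 1, 1, 2)
    λ_9+ρ ↦ (2, 0, 2, 0, 7)
    λ_10+ρ ↦ (2, 3, 1, 1, 5)
    λ_11+ρ ↦ (0, 8, 1, 1, 2)

These 11 weights hit 4 W_13-dot-orbits; sizes (3, 5, 2, 1):

[[1, 5, 10], [2, 4, 6, 8, 11], [3, 9], [7]]


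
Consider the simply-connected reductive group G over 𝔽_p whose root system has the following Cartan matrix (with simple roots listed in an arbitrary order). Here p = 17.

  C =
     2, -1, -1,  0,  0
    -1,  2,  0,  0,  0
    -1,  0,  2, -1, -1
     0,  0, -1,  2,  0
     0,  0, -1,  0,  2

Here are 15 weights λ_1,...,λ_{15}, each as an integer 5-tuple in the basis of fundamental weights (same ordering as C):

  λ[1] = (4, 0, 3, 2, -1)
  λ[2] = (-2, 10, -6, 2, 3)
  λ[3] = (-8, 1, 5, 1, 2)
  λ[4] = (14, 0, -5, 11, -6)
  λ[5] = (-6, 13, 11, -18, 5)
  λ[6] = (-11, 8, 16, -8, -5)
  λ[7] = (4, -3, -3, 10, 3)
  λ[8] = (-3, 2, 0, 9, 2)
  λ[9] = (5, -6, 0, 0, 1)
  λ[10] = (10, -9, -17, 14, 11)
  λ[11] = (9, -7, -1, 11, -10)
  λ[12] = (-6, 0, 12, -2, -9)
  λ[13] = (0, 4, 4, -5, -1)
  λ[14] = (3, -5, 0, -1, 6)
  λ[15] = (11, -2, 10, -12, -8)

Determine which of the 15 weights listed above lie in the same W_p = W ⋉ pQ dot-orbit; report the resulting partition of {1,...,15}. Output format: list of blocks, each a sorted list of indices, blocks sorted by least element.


D_5 Cartan matrix, 5 simple roots permuted; ρ=(1,1,1,1,1).

Folding the 15 weights λ_j+ρ into Ā_17 (reps in the given 5-coord order):

  [1] (0, 1, 4, 3, 0) · [2] (1, 5, 1, 1, 2) · [3] (1, 5, 1, 1, 2) · [4] (1, 5, 1, 1, 2) · [5] (0, 1, 4, 3, 0) · [6] (0, 1, 4, 3, 0) · [7] (1, 1, 1, 9, 2) · [8] (1, 1, 1, 9, 2) · [9] (1, 5, 1, 1, 2) · [10] (1, 5, 1, 1, 2) · [11] (0, 1, 4, 3, 0) · [12] (0, 4, 1, 0, 7) · [13] (1, 5, 1, 4, 0) · [14] (0, 4, 1, 0, 7) · [15] (1, 5, 1, 4, 0)

The 15 indices split into 5 linkage classes (same alcove rep ⇔ same W_17-dot-orbit):

[[1, 5, 6, 11], [2, 3, 4, 9, 10], [7, 8], [12, 14], [13, 15]]


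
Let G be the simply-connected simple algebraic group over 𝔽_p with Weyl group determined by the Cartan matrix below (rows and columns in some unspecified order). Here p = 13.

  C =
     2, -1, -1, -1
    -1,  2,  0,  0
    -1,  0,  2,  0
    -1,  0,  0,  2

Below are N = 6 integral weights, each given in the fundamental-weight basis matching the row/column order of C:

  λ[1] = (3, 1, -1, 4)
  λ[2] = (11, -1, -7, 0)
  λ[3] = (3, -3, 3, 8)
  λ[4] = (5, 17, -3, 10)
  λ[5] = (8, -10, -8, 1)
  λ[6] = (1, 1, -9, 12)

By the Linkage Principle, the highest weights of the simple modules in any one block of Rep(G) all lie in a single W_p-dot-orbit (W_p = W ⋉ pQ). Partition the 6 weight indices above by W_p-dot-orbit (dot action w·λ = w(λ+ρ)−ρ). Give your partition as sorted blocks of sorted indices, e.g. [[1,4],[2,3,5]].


Type D_4, rank 4, |W|=192; reorder rows/cols to standard.

Each λ_j+ρ reduced to Ā_13; 4-tuples below use C's row order:

    1: (2, 2, 0, 5)
    2: (0, 0, 6, 1)
    3: (2, 2, 0, 5)
    4: (2, 2, 0, 5)
    5: (2, 2, 0, 5)
    6: (2, 2, 0, 5)

2 distinct reps among the 6 weights ⇒ 2 W_13-linkage classes:

[[1, 3, 4, 5, 6], [2]]


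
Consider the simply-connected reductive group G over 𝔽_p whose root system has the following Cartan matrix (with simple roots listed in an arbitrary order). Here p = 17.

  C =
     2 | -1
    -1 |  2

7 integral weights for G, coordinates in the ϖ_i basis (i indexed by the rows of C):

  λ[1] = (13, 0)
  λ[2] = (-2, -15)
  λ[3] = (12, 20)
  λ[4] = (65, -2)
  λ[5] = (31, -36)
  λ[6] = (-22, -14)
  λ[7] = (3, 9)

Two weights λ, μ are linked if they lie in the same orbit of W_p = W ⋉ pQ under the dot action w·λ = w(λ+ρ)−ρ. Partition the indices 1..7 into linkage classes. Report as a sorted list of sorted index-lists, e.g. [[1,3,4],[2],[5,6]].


C ↔ A_2 under row/col permutation; |W(A_2)| = 6.

Folding the 7 weights λ_j+ρ into Ā_17 (reps in the given 2-coord order):

  1: (14, 1);  2: (14, 1);  3: (4, 0);  4: (14, 1);  5: (14, 1);  6: (4, 0);  7: (4, 10)

The 7 indices split into 3 linkage classes (same alcove rep ⇔ same W_17-dot-orbit):

[[1, 2, 4, 5], [3, 6], [7]]


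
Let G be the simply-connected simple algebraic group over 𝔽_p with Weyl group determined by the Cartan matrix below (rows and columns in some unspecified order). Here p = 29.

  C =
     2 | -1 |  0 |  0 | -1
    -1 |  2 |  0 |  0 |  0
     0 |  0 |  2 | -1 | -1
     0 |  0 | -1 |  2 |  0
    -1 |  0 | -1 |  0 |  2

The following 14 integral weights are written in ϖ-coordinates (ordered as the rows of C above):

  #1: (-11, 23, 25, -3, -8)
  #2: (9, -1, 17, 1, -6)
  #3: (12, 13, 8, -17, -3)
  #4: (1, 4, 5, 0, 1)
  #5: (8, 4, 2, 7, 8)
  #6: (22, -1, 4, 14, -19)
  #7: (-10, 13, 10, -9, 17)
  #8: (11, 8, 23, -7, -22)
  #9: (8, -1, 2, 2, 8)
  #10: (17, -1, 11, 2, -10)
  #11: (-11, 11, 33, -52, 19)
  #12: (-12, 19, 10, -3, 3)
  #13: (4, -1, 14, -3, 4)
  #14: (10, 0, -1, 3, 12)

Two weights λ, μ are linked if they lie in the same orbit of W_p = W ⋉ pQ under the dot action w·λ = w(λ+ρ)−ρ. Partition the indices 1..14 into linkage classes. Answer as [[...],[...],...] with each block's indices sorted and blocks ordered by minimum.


Type A_5, rank 5, |W|=720; reorder rows/cols to standard.

λ_j+ρ reflected into Ā_29 (⟨·,θ^∨⟩≤29); 5-tuples as given:

  1: (7, 3, 5, 2, 10)
  2: (5, 0, 13, 2, 5)
  3: (4, 9, 2, 2, 7)
  4: (2, 5, 6, 1, 2)
  5: (9, 0, 3, 3, 9)
  6: (5, 0, 13, 2, 5)
  7: (9, 0, 3, 3, 9)
  8: (9, 0, 3, 3, 9)
  9: (9, 0, 3, 3, 9)
  10: (9, 0, 3, 3, 9)
  11: (7, 3, 5, 2, 10)
  12: (4, 9, 2, 2, 7)
  13: (5, 0, 13, 2, 5)
  14: (11, 1, 0, 4, 13)

Linkage partition of the 14 weights (6 classes, p=29):

[[1, 11], [2, 6, 13], [3, 12], [4], [5, 7, 8, 9, 10], [14]]


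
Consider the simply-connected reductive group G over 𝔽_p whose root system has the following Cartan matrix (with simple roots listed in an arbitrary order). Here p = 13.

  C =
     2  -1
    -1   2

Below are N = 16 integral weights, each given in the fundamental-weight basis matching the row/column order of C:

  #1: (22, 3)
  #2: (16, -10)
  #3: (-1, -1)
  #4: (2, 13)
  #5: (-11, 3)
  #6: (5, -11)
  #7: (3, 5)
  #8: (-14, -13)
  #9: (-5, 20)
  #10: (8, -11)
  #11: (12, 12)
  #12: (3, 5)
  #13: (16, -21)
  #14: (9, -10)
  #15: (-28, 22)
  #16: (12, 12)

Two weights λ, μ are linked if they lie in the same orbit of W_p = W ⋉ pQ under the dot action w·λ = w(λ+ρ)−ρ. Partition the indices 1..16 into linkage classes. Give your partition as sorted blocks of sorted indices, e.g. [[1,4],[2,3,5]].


C ↔ A_2 under row/col permutation; |W(A_2)| = 6.

Each λ_j+ρ reduced to Ā_13; 2-tuples below use C's row order:

  λ_1 → (1, 9)
  λ_2 → (4, 5)
  λ_3 → (0, 0)
  λ_4 → (1, 9)
  λ_5 → (4, 6)
  λ_6 → (4, 6)
  λ_7 → (4, 6)
  λ_8 → (0, 1)
  λ_9 → (4, 5)
  λ_10 → (1, 9)
  λ_11 → (0, 0)
  λ_12 → (4, 6)
  λ_13 → (4, 6)
  λ_14 → (1, 9)
  λ_15 → (1, 9)
  λ_16 → (0, 0)

These 16 weights hit 5 W_13-dot-orbits; sizes (5, 2, 3, 5, 1):

[[1, 4, 10, 14, 15], [2, 9], [3, 11, 16], [5, 6, 7, 12, 13], [8]]


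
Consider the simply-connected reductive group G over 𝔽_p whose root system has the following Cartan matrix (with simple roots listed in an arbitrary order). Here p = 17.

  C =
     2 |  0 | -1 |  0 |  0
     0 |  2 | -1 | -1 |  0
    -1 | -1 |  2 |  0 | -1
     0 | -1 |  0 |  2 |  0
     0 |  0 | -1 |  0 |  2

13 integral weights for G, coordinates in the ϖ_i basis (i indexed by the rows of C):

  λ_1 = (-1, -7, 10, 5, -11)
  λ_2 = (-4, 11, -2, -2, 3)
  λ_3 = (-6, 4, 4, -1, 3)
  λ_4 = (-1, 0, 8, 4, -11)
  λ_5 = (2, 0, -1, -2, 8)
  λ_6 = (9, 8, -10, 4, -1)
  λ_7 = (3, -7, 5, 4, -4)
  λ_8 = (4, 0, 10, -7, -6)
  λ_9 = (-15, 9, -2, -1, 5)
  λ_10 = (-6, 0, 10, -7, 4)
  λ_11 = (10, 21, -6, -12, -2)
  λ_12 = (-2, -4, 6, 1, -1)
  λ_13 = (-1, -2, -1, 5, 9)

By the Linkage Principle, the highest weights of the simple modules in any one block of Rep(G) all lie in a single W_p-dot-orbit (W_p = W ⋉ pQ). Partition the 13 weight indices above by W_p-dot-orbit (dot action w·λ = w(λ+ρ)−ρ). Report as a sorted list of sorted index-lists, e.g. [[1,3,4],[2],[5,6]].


Type D_5, rank 5, |W|=1920; reorder rows/cols to standard.

λ_j+ρ reflected into Ā_17 (⟨·,θ^∨⟩≤17); 5-tuples as given:

  [1] (5, 1, 0, 0, 5) · [2] (1, 2, 3, 1, 0) · [3] (5, 3, 0, 0, 4) · [4] (1, 0, 0, 5, 9) · [5] (3, 0, 0, 1, 9) · [6] (1, 0, 0, 5, 9) · [7] (1, 2, 3, 1, 0) · [8] (5, 1, 0, 0, 5) · [9] (1, 0, 0, 5, 9) · [10] (5, 1, 0, 0, 5) · [11] (5, 1, 0, 0, 5) · [12] (1, 2, 3, 1, 0) · [13] (1, 0, 0, 5, 9)

These 13 weights hit 5 W_17-dot-orbits; sizes (4, 3, 1, 4, 1):

[[1, 8, 10, 11], [2, 7, 12], [3], [4, 6, 9, 13], [5]]


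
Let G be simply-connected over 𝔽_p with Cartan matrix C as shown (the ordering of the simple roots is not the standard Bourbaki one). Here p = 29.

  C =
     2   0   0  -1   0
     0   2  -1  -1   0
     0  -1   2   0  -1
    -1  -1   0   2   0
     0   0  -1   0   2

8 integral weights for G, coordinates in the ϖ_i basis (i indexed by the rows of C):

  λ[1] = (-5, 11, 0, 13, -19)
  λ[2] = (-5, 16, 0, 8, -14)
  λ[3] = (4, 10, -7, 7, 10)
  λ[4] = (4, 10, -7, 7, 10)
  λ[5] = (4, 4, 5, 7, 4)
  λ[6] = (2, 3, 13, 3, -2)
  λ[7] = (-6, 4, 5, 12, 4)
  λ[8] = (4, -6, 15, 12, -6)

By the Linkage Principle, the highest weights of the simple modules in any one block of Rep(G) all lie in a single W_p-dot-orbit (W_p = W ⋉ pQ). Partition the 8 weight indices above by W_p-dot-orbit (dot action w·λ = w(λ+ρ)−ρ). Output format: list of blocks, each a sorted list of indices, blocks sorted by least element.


Type A_5, rank 5, |W|=720; reorder rows/cols to standard.

Each λ_j+ρ reduced to Ā_29; 5-tuples below use C's row order:

  [1] (4, 5, 12, 5, 1) · [2] (4, 5, 12, 5, 1) · [3] (5, 5, 6, 8, 5) · [4] (5, 5, 6, 8, 5) · [5] (5, 5, 6, 8, 5) · [6] (3, 4, 13, 4, 1) · [7] (5, 5, 6, 8, 5) · [8] (5, 5, 6, 8, 5)

The 8 indices split into 3 linkage classes (same alcove rep ⇔ same W_29-dot-orbit):

[[1, 2], [3, 4, 5, 7, 8], [6]]


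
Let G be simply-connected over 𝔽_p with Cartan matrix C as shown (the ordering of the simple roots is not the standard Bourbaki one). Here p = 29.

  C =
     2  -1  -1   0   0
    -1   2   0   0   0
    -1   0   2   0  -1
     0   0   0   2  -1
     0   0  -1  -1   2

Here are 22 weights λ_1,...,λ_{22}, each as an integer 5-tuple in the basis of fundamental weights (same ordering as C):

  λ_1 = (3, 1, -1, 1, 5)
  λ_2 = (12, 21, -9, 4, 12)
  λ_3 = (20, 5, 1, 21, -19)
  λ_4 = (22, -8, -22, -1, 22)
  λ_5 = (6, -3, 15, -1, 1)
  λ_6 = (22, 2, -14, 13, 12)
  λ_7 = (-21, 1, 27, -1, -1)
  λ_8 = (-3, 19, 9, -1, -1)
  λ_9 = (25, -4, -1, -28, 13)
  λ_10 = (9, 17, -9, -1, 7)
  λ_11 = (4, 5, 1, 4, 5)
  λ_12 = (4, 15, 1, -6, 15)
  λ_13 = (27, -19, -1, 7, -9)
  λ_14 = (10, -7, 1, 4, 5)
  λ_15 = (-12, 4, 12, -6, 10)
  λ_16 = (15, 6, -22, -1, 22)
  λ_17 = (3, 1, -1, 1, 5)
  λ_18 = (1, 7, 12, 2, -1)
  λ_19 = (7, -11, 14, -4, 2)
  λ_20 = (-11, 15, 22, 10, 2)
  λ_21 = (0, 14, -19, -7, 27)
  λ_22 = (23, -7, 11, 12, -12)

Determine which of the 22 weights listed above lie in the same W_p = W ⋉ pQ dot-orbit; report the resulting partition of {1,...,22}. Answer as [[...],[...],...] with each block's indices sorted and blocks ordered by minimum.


C ↔ A_5 under row/col permutation; |W(A_5)| = 720.

λ_j+ρ reflected into Ā_29 (⟨·,θ^∨⟩≤29); 5-tuples as given:

  λ_1+ρ ↦ (4, 2, 0, 2, 6)
  λ_2+ρ ↦ (5, 6, 2, 5, 6)
  λ_3+ρ ↦ (5, 2, 16, 0, 2)
  λ_4+ρ ↦ (5, 2, 16, 0, 2)
  λ_5+ρ ↦ (5, 2, 16, 0, 2)
  λ_6+ρ ↦ (2, 8, 13, 3, 0)
  λ_7+ρ ↦ (2, 18, 8, 0, 0)
  λ_8+ρ ↦ (2, 18, 8, 0, 0)
  λ_9+ρ ↦ (2, 8, 13, 3, 0)
  λ_10+ρ ↦ (2, 18, 8, 0, 0)
  λ_11+ρ ↦ (5, 6, 2, 5, 6)
  λ_12+ρ ↦ (5, 6, 2, 5, 6)
  λ_13+ρ ↦ (2, 18, 8, 0, 0)
  λ_14+ρ ↦ (5, 6, 2, 5, 6)
  λ_15+ρ ↦ (5, 6, 2, 5, 6)
  λ_16+ρ ↦ (5, 2, 16, 0, 2)
  λ_17+ρ ↦ (4, 2, 0, 2, 6)
  λ_18+ρ ↦ (2, 8, 13, 3, 0)
  λ_19+ρ ↦ (2, 8, 13, 3, 0)
  λ_20+ρ ↦ (2, 8, 13, 3, 0)
  λ_21+ρ ↦ (15, 2, 1, 6, 4)
  λ_22+ρ ↦ (15, 2, 1, 6, 4)

6 distinct reps among the 22 weights ⇒ 6 W_29-linkage classes:

[[1, 17], [2, 11, 12, 14, 15], [3, 4, 5, 16], [6, 9, 18, 19, 20], [7, 8, 10, 13], [21, 22]]


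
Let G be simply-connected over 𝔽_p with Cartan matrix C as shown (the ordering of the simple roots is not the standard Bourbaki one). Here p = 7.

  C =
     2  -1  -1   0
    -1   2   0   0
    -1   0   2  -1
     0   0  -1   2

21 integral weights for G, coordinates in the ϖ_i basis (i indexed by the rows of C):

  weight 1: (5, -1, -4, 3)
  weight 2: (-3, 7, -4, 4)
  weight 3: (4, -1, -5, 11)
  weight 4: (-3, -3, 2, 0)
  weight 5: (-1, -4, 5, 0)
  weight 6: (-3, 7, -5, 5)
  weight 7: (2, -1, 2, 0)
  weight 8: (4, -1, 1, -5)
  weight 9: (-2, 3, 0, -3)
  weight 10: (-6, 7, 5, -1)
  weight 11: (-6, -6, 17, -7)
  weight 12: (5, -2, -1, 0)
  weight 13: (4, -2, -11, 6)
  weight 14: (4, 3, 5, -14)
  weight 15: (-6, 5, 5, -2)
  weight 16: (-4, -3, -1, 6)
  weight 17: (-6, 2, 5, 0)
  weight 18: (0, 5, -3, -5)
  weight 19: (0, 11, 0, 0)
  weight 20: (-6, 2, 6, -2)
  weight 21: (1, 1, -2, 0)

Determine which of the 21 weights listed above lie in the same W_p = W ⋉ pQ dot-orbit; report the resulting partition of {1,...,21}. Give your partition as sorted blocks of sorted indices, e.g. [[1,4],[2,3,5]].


Type A_4, rank 4, |W|=120; reorder rows/cols to standard.

W_7-reps of the 21 weights in Ā_7 (same 4-coord order as C):

  λ_1 → (3, 0, 3, 1)
  λ_2 → (3, 2, 1, 1)
  λ_3 → (4, 1, 1, 1)
  λ_4 → (1, 2, 1, 0)
  λ_5 → (3, 0, 3, 1)
  λ_6 → (4, 1, 1, 1)
  λ_7 → (3, 0, 3, 1)
  λ_8 → (3, 0, 2, 2)
  λ_9 → (1, 2, 1, 0)
  λ_10 → (4, 1, 1, 1)
  λ_11 → (3, 2, 1, 1)
  λ_12 → (5, 1, 0, 1)
  λ_13 → (1, 2, 1, 0)
  λ_14 → (3, 2, 1, 1)
  λ_15 → (5, 1, 0, 1)
  λ_16 → (3, 0, 2, 2)
  λ_17 → (3, 2, 1, 1)
  λ_18 → (4, 1, 1, 1)
  λ_19 → (4, 1, 1, 1)
  λ_20 → (3, 2, 1, 1)
  λ_21 → (1, 2, 1, 0)

The 21 indices split into 6 linkage classes (same alcove rep ⇔ same W_7-dot-orbit):

[[1, 5, 7], [2, 11, 14, 17, 20], [3, 6, 10, 18, 19], [4, 9, 13, 21], [8, 16], [12, 15]]


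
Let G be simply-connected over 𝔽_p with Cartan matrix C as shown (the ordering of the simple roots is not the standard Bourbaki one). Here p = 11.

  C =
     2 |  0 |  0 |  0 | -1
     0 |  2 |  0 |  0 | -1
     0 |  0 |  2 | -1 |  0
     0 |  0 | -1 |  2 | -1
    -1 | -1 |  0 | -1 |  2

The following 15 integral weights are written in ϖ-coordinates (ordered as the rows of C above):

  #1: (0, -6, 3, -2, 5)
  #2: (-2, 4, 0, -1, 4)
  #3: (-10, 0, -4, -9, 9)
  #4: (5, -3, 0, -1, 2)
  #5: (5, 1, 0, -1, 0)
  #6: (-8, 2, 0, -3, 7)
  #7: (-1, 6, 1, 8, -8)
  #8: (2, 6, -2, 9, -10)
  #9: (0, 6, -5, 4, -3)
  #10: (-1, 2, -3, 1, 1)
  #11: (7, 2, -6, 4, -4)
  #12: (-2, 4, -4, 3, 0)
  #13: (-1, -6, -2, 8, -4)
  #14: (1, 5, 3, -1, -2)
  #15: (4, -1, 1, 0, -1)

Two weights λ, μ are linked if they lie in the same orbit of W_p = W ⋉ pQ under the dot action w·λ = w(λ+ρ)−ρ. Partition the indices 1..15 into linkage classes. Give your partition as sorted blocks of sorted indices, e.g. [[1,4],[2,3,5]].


C ↔ D_5 under row/col permutation; |W(D_5)| = 1920.

λ_j+ρ reflected into Ā_11 (⟨·,θ^∨⟩≤11); 5-tuples as given:

  1: (1, 5, 3, 1, 0);  2: (1, 5, 3, 1, 0);  3: (6, 2, 1, 0, 1);  4: (6, 2, 1, 0, 1);  5: (6, 2, 1, 0, 1);  6: (6, 2, 1, 0, 1);  7: (7, 0, 2, 0, 0);  8: (6, 2, 1, 0, 1);  9: (1, 5, 3, 1, 0);  10: (0, 3, 2, 0, 2);  11: (5, 0, 2, 1, 0);  12: (1, 5, 3, 1, 0);  13: (5, 0, 2, 1, 0);  14: (1, 5, 3, 1, 0);  15: (5, 0, 2, 1, 0)

Partition of {1..15} into 5 W_11-dot-orbits:

[[1, 2, 9, 12, 14], [3, 4, 5, 6, 8], [7], [10], [11, 13, 15]]


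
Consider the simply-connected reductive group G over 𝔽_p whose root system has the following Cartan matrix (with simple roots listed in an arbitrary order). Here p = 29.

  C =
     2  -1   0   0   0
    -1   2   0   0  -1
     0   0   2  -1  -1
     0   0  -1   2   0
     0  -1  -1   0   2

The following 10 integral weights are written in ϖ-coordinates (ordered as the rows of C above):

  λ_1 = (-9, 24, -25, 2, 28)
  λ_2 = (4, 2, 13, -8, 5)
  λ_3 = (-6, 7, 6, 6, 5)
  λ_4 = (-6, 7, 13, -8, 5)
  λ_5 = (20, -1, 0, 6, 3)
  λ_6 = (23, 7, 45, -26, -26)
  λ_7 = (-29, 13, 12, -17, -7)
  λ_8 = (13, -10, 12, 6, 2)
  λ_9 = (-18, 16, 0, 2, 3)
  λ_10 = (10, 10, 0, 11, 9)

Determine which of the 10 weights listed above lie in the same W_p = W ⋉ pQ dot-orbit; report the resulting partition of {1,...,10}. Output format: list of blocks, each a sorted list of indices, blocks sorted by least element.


Root system A_5: the 5×5 matrix C matches after relabeling.

Each λ_j+ρ reduced to Ā_29; 5-tuples below use C's row order:

    λ_1 → (17, 0, 1, 3, 4)
    λ_2 → (5, 3, 7, 7, 6)
    λ_3 → (5, 3, 7, 7, 6)
    λ_4 → (5, 3, 7, 7, 6)
    λ_5 → (17, 0, 1, 3, 4)
    λ_6 → (17, 0, 1, 3, 4)
    λ_7 → (5, 3, 7, 7, 6)
    λ_8 → (5, 3, 7, 7, 6)
    λ_9 → (17, 0, 1, 3, 4)
    λ_10 → (5, 6, 3, 1, 7)

3 distinct reps among the 10 weights ⇒ 3 W_29-linkage classes:

[[1, 5, 6, 9], [2, 3, 4, 7, 8], [10]]


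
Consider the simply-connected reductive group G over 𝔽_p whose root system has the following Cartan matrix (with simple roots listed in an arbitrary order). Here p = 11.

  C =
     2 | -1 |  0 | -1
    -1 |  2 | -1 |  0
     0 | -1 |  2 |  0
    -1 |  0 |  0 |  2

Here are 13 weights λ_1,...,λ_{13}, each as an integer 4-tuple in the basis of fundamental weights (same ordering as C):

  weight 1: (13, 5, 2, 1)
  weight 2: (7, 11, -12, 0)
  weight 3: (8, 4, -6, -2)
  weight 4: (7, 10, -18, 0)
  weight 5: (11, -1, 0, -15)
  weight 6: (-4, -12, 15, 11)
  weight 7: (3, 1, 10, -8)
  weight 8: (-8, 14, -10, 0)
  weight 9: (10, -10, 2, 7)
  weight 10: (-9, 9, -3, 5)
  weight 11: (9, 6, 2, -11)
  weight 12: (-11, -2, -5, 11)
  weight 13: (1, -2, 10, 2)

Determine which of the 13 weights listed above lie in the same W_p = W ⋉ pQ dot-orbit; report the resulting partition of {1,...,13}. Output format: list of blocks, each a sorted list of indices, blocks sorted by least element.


Dynkin diagram of C (from the 6 off-diagonal −1 entries): A_4.

λ_j+ρ reflected into Ā_11 (⟨·,θ^∨⟩≤11); 4-tuples as given:

  [1] (2, 1, 2, 0);  [2] (1, 0, 1, 8);  [3] (6, 0, 2, 2);  [4] (6, 0, 2, 2);  [5] (1, 0, 1, 8);  [6] (6, 0, 2, 2);  [7] (0, 1, 4, 2);  [8] (0, 1, 4, 2);  [9] (2, 1, 2, 0);  [10] (6, 0, 2, 2);  [11] (0, 1, 6, 1);  [12] (0, 1, 6, 1);  [13] (0, 1, 6, 1)

These 13 weights hit 5 W_11-dot-orbits; sizes (2, 2, 4, 2, 3):

[[1, 9], [2, 5], [3, 4, 6, 10], [7, 8], [11, 12, 13]]


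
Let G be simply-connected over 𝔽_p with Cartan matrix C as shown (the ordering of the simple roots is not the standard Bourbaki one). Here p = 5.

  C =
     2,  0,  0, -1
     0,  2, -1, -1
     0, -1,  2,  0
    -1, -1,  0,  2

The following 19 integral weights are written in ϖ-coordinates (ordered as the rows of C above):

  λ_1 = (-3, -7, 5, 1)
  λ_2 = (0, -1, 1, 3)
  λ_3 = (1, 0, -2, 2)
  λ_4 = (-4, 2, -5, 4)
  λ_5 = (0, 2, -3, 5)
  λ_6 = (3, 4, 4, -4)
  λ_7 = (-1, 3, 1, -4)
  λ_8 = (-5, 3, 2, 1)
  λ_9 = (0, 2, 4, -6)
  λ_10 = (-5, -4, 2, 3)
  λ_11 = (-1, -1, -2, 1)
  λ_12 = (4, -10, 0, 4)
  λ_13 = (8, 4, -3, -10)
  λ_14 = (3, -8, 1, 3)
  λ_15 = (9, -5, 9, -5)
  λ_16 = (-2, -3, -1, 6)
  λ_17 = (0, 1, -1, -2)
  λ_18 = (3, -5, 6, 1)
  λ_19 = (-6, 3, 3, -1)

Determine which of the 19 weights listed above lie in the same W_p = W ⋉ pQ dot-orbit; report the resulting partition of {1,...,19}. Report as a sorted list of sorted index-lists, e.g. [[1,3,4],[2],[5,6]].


A_4 Cartan matrix, 4 simple roots permuted; ρ=(1,1,1,1).

Folding the 19 weights λ_j+ρ into Ā_5 (reps in the given 4-coord order):

  [1] (3, 1, 0, 1) · [2] (1, 0, 0, 3) · [3] (1, 0, 0, 3) · [4] (0, 1, 0, 1) · [5] (2, 1, 1, 0) · [6] (3, 1, 0, 1) · [7] (2, 1, 1, 0) · [8] (2, 1, 1, 0) · [9] (0, 1, 0, 1) · [10] (1, 0, 0, 3) · [11] (0, 1, 0, 1) · [12] (1, 0, 0, 3) · [13] (3, 1, 0, 1) · [14] (2, 1, 1, 0) · [15] (0, 1, 0, 1) · [16] (1, 0, 0, 3) · [17] (0, 1, 0, 1) · [18] (2, 1, 1, 0) · [19] (3, 1, 0, 1)

Linkage partition of the 19 weights (4 classes, p=5):

[[1, 6, 13, 19], [2, 3, 10, 12, 16], [4, 9, 11, 15, 17], [5, 7, 8, 14, 18]]


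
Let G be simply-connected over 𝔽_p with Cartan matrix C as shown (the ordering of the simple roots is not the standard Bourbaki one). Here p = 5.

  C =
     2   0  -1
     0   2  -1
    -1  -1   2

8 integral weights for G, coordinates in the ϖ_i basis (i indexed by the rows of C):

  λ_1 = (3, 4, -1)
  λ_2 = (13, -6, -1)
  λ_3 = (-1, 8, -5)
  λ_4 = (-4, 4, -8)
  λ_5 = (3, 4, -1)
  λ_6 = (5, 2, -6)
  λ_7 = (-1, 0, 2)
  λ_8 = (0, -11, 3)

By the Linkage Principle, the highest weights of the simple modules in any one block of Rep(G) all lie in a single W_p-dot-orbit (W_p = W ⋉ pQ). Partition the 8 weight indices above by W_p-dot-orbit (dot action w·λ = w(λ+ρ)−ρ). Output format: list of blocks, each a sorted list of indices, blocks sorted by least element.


A_3 Cartan matrix, 3 simple roots permuted; ρ=(1,1,1).

λ_j+ρ reflected into Ā_5 (⟨·,θ^∨⟩≤5); 3-tuples as given:

  [1] (0, 1, 0);  [2] (0, 1, 0);  [3] (0, 1, 0);  [4] (0, 2, 0);  [5] (0, 1, 0);  [6] (0, 1, 3);  [7] (0, 1, 3);  [8] (0, 1, 0)

These 8 weights hit 3 W_5-dot-orbits; sizes (5, 1, 2):

[[1, 2, 3, 5, 8], [4], [6, 7]]


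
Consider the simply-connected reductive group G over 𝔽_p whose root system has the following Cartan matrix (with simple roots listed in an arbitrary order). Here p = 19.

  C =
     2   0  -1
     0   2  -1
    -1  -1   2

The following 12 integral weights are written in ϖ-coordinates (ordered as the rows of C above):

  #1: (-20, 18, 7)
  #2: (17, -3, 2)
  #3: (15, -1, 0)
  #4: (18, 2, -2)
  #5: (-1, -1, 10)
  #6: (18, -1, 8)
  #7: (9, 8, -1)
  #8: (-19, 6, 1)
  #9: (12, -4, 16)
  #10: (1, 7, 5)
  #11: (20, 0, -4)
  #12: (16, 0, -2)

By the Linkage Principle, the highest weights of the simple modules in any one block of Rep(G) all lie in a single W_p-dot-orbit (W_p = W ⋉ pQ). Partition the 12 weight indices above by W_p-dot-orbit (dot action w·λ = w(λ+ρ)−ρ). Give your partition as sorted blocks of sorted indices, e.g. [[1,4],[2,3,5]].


Dynkin diagram of C (from the 4 off-diagonal −1 entries): A_3.

Ā_19 reps of the 12 weights (A_3, coords as presented):

  [1] (0, 0, 11)
  [2] (16, 0, 1)
  [3] (16, 0, 1)
  [4] (16, 0, 1)
  [5] (0, 0, 11)
  [6] (10, 9, 0)
  [7] (10, 9, 0)
  [8] (2, 9, 7)
  [9] (2, 8, 6)
  [10] (2, 8, 6)
  [11] (16, 0, 1)
  [12] (16, 0, 1)

Linkage partition of the 12 weights (5 classes, p=19):

[[1, 5], [2, 3, 4, 11, 12], [6, 7], [8], [9, 10]]


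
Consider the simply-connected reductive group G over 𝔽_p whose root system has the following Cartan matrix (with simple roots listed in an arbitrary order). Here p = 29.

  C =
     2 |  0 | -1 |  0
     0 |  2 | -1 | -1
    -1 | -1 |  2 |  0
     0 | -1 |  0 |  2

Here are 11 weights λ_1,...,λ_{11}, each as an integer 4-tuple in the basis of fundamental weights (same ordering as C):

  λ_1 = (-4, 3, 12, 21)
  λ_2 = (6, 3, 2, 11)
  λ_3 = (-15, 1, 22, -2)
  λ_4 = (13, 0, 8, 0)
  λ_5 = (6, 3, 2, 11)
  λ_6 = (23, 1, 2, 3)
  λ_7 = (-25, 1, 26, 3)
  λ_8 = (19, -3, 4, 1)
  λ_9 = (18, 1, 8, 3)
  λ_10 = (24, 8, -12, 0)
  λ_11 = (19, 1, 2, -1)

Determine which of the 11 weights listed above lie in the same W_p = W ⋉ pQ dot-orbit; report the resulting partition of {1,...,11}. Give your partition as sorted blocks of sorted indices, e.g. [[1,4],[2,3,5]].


A_4 Cartan matrix, 4 simple roots permuted; ρ=(1,1,1,1).

Folding the 11 weights λ_j+ρ into Ā_29 (reps in the given 4-coord order):

  [1] (7, 4, 3, 12) · [2] (7, 4, 3, 12) · [3] (14, 1, 9, 1) · [4] (14, 1, 9, 1) · [5] (7, 4, 3, 12) · [6] (20, 2, 3, 0) · [7] (20, 2, 3, 0) · [8] (20, 2, 3, 0) · [9] (14, 1, 9, 1) · [10] (14, 1, 9, 1) · [11] (20, 2, 3, 0)

3 distinct reps among the 11 weights ⇒ 3 W_29-linkage classes:

[[1, 2, 5], [3, 4, 9, 10], [6, 7, 8, 11]]


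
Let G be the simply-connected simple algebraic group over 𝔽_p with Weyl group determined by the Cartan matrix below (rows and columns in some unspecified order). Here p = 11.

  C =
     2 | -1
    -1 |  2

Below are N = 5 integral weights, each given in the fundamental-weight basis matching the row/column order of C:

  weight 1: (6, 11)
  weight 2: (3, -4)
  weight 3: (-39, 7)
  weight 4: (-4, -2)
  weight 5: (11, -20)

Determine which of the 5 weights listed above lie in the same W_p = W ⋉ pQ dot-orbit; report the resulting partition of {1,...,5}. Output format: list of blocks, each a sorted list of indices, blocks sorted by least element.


Type A_2, rank 2, |W|=6; reorder rows/cols to standard.

Folding the 5 weights λ_j+ρ into Ā_11 (reps in the given 2-coord order):

  λ_1+ρ ↦ (1, 3)
  λ_2+ρ ↦ (1, 3)
  λ_3+ρ ↦ (5, 3)
  λ_4+ρ ↦ (1, 3)
  λ_5+ρ ↦ (1, 3)

Linkage partition of the 5 weights (2 classes, p=11):

[[1, 2, 4, 5], [3]]


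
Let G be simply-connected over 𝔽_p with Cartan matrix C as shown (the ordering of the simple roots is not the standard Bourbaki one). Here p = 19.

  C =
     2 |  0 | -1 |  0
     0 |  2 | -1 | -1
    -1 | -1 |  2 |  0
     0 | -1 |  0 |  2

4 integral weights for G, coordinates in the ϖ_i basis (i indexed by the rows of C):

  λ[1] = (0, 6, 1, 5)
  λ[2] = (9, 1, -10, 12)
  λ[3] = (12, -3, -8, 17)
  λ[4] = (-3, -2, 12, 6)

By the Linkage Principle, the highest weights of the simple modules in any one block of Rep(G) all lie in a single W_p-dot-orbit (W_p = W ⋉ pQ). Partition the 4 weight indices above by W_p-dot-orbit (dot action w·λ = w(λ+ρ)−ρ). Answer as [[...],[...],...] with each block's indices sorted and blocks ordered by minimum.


Type A_4, rank 4, |W|=120; reorder rows/cols to standard.

Folding the 4 weights λ_j+ρ into Ā_19 (reps in the given 4-coord order):

  λ_1 → (1, 7, 2, 6)
  λ_2 → (1, 7, 2, 6)
  λ_3 → (1, 7, 2, 6)
  λ_4 → (2, 1, 10, 6)

These 4 weights hit 2 W_19-dot-orbits; sizes (3, 1):

[[1, 2, 3], [4]]


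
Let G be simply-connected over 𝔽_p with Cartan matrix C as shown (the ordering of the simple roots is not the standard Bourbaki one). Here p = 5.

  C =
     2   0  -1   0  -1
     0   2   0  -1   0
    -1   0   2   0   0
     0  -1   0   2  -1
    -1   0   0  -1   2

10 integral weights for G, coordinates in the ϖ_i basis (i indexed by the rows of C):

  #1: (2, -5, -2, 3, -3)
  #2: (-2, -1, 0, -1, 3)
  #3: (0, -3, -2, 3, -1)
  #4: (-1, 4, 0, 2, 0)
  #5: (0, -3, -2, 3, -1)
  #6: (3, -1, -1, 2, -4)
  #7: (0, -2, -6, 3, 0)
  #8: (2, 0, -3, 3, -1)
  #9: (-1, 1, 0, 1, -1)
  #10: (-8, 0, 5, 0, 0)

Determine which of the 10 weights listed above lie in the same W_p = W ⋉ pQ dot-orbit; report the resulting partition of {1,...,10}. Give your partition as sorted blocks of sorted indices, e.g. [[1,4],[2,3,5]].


A_5 Cartan matrix, 5 simple roots permuted; ρ=(1,1,1,1,1).

Each λ_j+ρ reduced to Ā_5; 5-tuples below use C's row order:

  λ_1 → (0, 2, 1, 2, 0) · λ_2 → (1, 0, 0, 0, 3) · λ_3 → (0, 2, 1, 2, 0) · λ_4 → (1, 0, 0, 0, 3) · λ_5 → (0, 2, 1, 2, 0) · λ_6 → (1, 0, 0, 0, 3) · λ_7 → (1, 0, 0, 0, 3) · λ_8 → (0, 2, 1, 2, 0) · λ_9 → (0, 2, 1, 2, 0) · λ_10 → (1, 2, 0, 1, 0)

3 distinct reps among the 10 weights ⇒ 3 W_5-linkage classes:

[[1, 3, 5, 8, 9], [2, 4, 6, 7], [10]]


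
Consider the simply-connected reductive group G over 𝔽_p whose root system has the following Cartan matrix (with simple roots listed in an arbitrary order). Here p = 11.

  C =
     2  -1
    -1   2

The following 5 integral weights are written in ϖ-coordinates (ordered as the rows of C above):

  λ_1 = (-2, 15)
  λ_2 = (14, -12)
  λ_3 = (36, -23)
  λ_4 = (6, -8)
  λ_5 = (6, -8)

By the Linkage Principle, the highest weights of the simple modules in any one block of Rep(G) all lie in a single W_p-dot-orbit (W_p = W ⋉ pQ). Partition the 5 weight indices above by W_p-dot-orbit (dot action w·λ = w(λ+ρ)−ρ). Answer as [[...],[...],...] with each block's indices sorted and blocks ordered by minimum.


Root system A_2: the 2×2 matrix C matches after relabeling.

W_11-reps of the 5 weights in Ā_11 (same 2-coord order as C):

  [1] (4, 6) · [2] (0, 7) · [3] (0, 7) · [4] (0, 7) · [5] (0, 7)

The 5 indices split into 2 linkage classes (same alcove rep ⇔ same W_11-dot-orbit):

[[1], [2, 3, 4, 5]]


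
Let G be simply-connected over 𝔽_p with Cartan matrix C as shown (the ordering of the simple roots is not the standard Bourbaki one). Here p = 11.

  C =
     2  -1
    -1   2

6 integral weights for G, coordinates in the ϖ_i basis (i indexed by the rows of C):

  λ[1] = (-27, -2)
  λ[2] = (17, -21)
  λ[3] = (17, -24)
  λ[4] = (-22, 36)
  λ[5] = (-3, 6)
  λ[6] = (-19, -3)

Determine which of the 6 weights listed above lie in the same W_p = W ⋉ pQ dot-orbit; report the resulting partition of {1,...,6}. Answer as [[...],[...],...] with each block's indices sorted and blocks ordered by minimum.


Cartan matrix: type A_2 (|W|=6); un-permuting the 2 rows.

W_11-reps of the 6 weights in Ā_11 (same 2-coord order as C):

  λ_1 → (6, 1);  λ_2 → (7, 2);  λ_3 → (6, 1);  λ_4 → (6, 1);  λ_5 → (2, 5);  λ_6 → (7, 2)

Partition of {1..6} into 3 W_11-dot-orbits:

[[1, 3, 4], [2, 6], [5]]


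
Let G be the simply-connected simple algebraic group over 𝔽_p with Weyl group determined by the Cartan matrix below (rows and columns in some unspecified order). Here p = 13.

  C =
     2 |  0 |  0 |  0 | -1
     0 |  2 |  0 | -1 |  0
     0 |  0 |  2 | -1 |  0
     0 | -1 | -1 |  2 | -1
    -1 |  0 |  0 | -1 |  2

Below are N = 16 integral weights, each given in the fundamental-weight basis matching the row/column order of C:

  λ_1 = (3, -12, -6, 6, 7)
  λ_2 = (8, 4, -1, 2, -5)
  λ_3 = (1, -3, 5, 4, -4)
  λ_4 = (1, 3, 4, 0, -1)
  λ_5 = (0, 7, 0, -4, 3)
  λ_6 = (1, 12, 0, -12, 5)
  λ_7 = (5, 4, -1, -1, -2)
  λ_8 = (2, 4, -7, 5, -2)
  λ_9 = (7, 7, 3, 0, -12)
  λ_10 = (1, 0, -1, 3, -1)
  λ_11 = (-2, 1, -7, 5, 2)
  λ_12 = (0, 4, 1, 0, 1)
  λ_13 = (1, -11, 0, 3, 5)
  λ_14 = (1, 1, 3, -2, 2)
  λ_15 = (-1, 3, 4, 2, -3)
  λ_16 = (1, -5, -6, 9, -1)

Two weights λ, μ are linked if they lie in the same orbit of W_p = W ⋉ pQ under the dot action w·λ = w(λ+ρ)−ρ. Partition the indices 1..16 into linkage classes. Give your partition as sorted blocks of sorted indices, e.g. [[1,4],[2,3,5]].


Cartan matrix: type D_5 (|W|=1920); un-permuting the 5 rows.

Folding the 16 weights λ_j+ρ into Ā_13 (reps in the given 5-coord order):

  1: (2, 1, 3, 1, 2);  2: (5, 4, 1, 0, 0);  3: (1, 2, 6, 0, 2);  4: (2, 4, 5, 1, 0);  5: (1, 5, 2, 1, 1);  6: (1, 2, 6, 0, 2);  7: (5, 4, 1, 0, 0);  8: (2, 4, 5, 1, 0);  9: (1, 2, 6, 0, 2);  10: (2, 1, 0, 4, 0);  11: (1, 2, 6, 0, 2);  12: (1, 5, 2, 1, 1);  13: (2, 4, 5, 1, 0);  14: (2, 1, 3, 1, 2);  15: (2, 4, 5, 1, 0);  16: (2, 4, 5, 1, 0)

6 distinct reps among the 16 weights ⇒ 6 W_13-linkage classes:

[[1, 14], [2, 7], [3, 6, 9, 11], [4, 8, 13, 15, 16], [5, 12], [10]]
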